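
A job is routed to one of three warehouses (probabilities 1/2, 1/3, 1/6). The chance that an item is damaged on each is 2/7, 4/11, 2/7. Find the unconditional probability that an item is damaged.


P(A) = P(A|B1)P(B1) + P(A|B2)P(B2) + P(A|B3)P(B3)
= 2/7*1/2 + 4/11*1/3 + 2/7*1/6
= 1/7 + 4/33 + 1/21 = 24/77

24/77


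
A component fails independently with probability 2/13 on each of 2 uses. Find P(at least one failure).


P(at least one) = 1 - P(none)
P(none) = (1 - 2/13)^2 = (11/13)^2 = 121/169
P(at least one) = 1 - 121/169 = 48/169

48/169


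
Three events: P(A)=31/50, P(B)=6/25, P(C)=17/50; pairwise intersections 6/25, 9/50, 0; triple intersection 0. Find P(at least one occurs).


P(A∪B∪C) = P(A)+P(B)+P(C) - P(AB)-P(AC)-P(BC) + P(ABC)
= 31/50+6/25+17/50 - 6/25-9/50-0 + 0
= 39/50

39/50


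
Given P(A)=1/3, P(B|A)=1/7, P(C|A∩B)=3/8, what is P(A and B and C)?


P(A∩B∩C) = P(A) * P(B|A) * P(C|A∩B)
= 1/3 * 1/7 * 3/8
= 1/21 * 3/8 = 1/56

1/56


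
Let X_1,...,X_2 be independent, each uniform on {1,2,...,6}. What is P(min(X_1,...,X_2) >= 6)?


P(min >= 6) = P(all X_i >= 6) = (P(X_1 >= 6))^2
= (1/6)^2 = 1/36

1/36


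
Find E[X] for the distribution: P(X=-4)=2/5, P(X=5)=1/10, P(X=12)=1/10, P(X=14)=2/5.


E[X] = sum(x * P(x))
= -4*2/5 + 5*1/10 + 12*1/10 + 14*2/5
= 57/10

57/10


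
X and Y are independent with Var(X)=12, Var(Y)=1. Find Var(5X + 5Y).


Independence => Cov(X,Y)=0
Var(5X + 5Y) = 5^2*Var(X) + 5^2*Var(Y)
= 25*12 + 25*1 = 325

325


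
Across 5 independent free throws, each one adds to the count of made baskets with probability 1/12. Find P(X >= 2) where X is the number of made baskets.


P(X>=2) = P(X=2) + P(X=3) + P(X=4) + P(X=5)
= 6655/124416 + 605/124416 + 55/248832 + 1/248832
= 911/15552

911/15552


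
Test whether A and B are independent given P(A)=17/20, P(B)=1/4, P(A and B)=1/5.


P(A)*P(B) = 17/20*1/4 = 17/80
P(A∩B) = 1/5 != 17/80, so not independent

No, A and B are not independent


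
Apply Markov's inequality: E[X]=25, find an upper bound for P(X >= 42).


Markov: P(X >= a) <= E[X]/a
P(X >= 42) <= 25/42

25/42


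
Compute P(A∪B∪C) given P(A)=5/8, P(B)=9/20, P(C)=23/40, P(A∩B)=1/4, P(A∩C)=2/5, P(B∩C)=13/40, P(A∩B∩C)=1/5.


P(A∪B∪C) = P(A)+P(B)+P(C) - P(AB)-P(AC)-P(BC) + P(ABC)
= 5/8+9/20+23/40 - 1/4-2/5-13/40 + 1/5
= 7/8

7/8


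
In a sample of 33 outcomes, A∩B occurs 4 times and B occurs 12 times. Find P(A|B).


P(A|B) = P(A∩B)/P(B) = (4/33)/(12/33) = 4/12 = 1/3

1/3


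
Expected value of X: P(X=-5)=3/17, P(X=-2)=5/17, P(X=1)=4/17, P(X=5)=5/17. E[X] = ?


E[X] = sum(x * P(x))
= -5*3/17 - 2*5/17 + 1*4/17 + 5*5/17
= 4/17

4/17


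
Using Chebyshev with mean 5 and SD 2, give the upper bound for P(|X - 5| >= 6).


k = 6/2 = 3
Chebyshev: P(|X-mu| >= k*sigma) <= 1/k^2 = 1/3^2 = 1/9

1/9


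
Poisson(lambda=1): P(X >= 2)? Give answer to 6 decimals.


P(X>=2) = 1 - P(X<=1) = 1 - (e^(-1)*1^0/0! + e^(-1)*1^1/1!)
≈ 1 - (0.3678794412 + 0.3678794412)
= 1 - 0.7357588824 = 0.2642411176
≈ 0.264241

0.264241


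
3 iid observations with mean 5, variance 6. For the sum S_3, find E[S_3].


E[S_n] = n*E[X_1] = 3*5 = 15

15


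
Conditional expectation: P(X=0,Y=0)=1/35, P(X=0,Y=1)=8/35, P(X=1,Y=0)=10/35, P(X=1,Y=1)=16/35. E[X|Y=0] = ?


P(Y=0) = 11/35
E[X|Y=0] = (0*1 + 1*10)/11 = 10/11

10/11


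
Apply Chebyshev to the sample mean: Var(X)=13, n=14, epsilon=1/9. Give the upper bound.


Var(Xbar) = Var(X)/n = 13/14
Chebyshev: P(|Xbar-mu| >= 1/9) <= Var(Xbar)/(1/9)^2 = (13/14)/(1/81) = 1053/14
Bound exceeds 1, so trivial bound: 1

1


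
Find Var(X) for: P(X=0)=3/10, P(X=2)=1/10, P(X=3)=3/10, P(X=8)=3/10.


E[X] = 7/2, E[X^2] = 223/10
Var(X) = E[X^2] - (E[X])^2 = 223/10 - (7/2)^2 = 201/20

201/20


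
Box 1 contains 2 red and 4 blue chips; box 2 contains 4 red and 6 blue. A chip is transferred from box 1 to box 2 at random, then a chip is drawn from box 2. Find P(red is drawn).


P(transfer red) = 2/6 = 1/3; P(transfer blue) = 2/3
If red transferred: Urn II has 5 red of 11, so P(red|red moved) = 5/11
If blue transferred: Urn II has 4 red of 11, so P(red|blue moved) = 4/11
By total probability: P(red) = 1/3*5/11 + 2/3*4/11 = 13/33

13/33


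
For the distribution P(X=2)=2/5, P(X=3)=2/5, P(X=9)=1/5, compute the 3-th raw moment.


E[X^3] = sum(x^3 * P(x))
= 8*2/5 + 27*2/5 + 729*1/5
= 799/5

799/5


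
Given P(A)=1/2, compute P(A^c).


P(A') = 1 - P(A) = 1 - 1/2 = 1/2

1/2


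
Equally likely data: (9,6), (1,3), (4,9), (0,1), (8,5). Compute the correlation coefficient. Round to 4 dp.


Cov(X,Y) = 5.4800, Var(X) = 13.0400, Var(Y) = 7.3600
rho = Cov/(sqrt(VarX)*sqrt(VarY)) = 0.5594

0.5594


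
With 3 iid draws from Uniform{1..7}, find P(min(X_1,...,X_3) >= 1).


P(min >= 1) = P(all X_i >= 1) = (P(X_1 >= 1))^3
= (7/7)^3 = 1^3 = 1

1


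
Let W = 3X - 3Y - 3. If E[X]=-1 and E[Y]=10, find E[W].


E[3X - 3Y - 3] = 3*E[X] - 3*E[Y] - 3
= (3)*(-1) + (-3)*(10) + (-3)
= -3 - 30 - 3 = -36

-36


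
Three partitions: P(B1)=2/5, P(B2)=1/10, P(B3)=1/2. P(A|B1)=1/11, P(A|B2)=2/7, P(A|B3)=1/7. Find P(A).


P(A) = P(A|B1)P(B1) + P(A|B2)P(B2) + P(A|B3)P(B3)
= 1/11*2/5 + 2/7*1/10 + 1/7*1/2
= 2/55 + 1/35 + 1/14 = 3/22

3/22


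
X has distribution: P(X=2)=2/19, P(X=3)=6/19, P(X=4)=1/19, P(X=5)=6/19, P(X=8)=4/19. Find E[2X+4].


E[2X+4] = sum(g(x)*P(x))
= 8*2/19 + 10*6/19 + 12*1/19 + 14*6/19 + 20*4/19
= 252/19

252/19


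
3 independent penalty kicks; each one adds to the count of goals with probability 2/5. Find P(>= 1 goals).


P(at least one) = 1 - P(none)
P(none) = (1 - 2/5)^3 = (3/5)^3 = 27/125
P(at least one) = 1 - 27/125 = 98/125

98/125


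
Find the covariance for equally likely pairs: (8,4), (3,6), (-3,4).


E[X]=8/3, E[Y]=14/3, E[XY]=38/3
Cov(X,Y) = E[XY] - E[X]E[Y] = 38/3 - 8/3*14/3 = 2/9

2/9


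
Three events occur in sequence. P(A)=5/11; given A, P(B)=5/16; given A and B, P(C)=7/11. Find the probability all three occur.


P(A∩B∩C) = P(A) * P(B|A) * P(C|A∩B)
= 5/11 * 5/16 * 7/11
= 25/176 * 7/11 = 175/1936

175/1936


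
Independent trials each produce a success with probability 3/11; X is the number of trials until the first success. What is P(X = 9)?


P(X=9) = (1-p)^8 * p = (8/11)^8 * 3/11
= 16777216/214358881 * 3/11 = 50331648/2357947691

50331648/2357947691


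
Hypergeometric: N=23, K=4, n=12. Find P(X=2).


P(X=2) = C(4,2)*C(19,10) / C(23,12)
= 6*92378 / 1352078
= 554268/1352078 = 66/161

66/161


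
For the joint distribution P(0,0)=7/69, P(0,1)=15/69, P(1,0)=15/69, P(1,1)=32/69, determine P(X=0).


P(X=0) = P(0,0)+P(0,1) = 7/69 + 15/69 = 22/69

22/69


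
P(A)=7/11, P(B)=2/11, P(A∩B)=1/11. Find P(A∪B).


P(A∪B) = P(A) + P(B) - P(A∩B)
= 7/11 + 2/11 - 1/11 = 8/11

8/11


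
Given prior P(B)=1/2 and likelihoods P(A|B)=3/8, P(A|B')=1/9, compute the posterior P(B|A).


P(A) = P(A|B)P(B) + P(A|B')P(B') = 3/8*1/2 + 1/9*1/2 = 35/144
P(B|A) = P(A|B)P(B)/P(A) = (3/16)/(35/144) = 27/35

27/35


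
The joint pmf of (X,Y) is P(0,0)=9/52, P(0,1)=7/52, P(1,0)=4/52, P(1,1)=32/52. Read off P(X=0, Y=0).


Read from table: P(X=0, Y=0) = 9/52

9/52


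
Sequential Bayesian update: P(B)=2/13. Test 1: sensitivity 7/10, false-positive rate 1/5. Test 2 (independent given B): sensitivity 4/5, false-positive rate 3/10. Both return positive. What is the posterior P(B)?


After test 1: P(+) = 7/10*2/13 + 1/5*11/13 = 18/65
P(B|+) = (7/65)/(18/65) = 7/18
After test 2 (use post1 as new prior): P(+) = 4/5*7/18 + 3/10*11/18 = 89/180
P(B|+,+) = (14/45)/(89/180) = 56/89

56/89


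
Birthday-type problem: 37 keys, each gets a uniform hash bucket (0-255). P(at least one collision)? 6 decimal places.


P(all different) = prod((256-i)/256 for i=0..36) = 0.064904
P(at least one match) = 1 - 0.064904 = 0.935096

0.935096


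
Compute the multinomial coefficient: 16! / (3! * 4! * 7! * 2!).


16! = 20922789888000
Denominator: 3!=6 * 4!=24 * 7!=5040 * 2!=2
Coefficient = 20922789888000 / 1451520 = 14414400

14414400


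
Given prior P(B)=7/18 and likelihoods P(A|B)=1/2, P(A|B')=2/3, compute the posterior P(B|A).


P(A) = P(A|B)P(B) + P(A|B')P(B') = 1/2*7/18 + 2/3*11/18 = 65/108
P(B|A) = P(A|B)P(B)/P(A) = (7/36)/(65/108) = 21/65

21/65


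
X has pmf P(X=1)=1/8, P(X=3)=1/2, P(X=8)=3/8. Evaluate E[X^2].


E[X^2] = sum(x^2 * P(x))
= 1*1/8 + 9*1/2 + 64*3/8
= 229/8

229/8


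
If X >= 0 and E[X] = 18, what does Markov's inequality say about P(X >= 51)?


Markov: P(X >= a) <= E[X]/a
P(X >= 51) <= 18/51 = 6/17

6/17


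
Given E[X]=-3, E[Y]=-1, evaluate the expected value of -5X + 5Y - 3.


E[-5X + 5Y - 3] = -5*E[X] + 5*E[Y] - 3
= (-5)*(-3) + (5)*(-1) + (-3)
= 15 - 5 - 3 = 7

7


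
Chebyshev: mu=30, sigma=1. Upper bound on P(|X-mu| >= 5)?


k = 5/1 = 5
Chebyshev: P(|X-mu| >= k*sigma) <= 1/k^2 = 1/5^2 = 1/25

1/25


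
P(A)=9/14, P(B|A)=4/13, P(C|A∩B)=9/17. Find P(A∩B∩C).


P(A∩B∩C) = P(A) * P(B|A) * P(C|A∩B)
= 9/14 * 4/13 * 9/17
= 18/91 * 9/17 = 162/1547

162/1547


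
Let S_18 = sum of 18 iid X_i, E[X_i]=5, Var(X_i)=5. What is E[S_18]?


E[S_n] = n*E[X_1] = 18*5 = 90

90


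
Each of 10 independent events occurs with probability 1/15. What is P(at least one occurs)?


P(at least one) = 1 - P(none)
P(none) = (1 - 1/15)^10 = (14/15)^10 = 289254654976/576650390625
P(at least one) = 1 - 289254654976/576650390625 = 287395735649/576650390625

287395735649/576650390625


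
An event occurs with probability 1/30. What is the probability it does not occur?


P(A') = 1 - P(A) = 1 - 1/30 = 29/30

29/30


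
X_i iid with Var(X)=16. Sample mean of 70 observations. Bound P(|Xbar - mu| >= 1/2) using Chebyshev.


Var(Xbar) = Var(X)/n = 16/70
Chebyshev: P(|Xbar-mu| >= 1/2) <= Var(Xbar)/(1/2)^2 = (8/35)/(1/4) = 32/35

32/35


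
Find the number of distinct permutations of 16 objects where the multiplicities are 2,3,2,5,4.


16! = 20922789888000
Denominator: 2!=2 * 3!=6 * 2!=2 * 5!=120 * 4!=24
Coefficient = 20922789888000 / 69120 = 302702400

302702400


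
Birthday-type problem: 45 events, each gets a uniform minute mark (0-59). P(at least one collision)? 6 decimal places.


P(all different) = prod((60-i)/60 for i=0..44) = 0.000000
P(at least one match) = 1 - 0.000000 = 1.000000

1.000000


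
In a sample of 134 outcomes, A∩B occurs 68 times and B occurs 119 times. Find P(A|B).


P(A|B) = P(A∩B)/P(B) = (68/134)/(119/134) = 68/119 = 4/7

4/7


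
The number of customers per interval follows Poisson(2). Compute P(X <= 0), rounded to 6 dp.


P(X<=0) = e^(-2)*2^0/0!
≈ 0.1353352832
≈ 0.135335

0.135335


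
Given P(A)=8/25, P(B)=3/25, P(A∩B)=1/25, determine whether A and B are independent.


P(A)*P(B) = 8/25*3/25 = 24/625
P(A∩B) = 1/25 != 24/625, so not independent

No, A and B are not independent


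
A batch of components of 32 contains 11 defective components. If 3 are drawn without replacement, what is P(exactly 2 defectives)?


P(X=2) = C(11,2)*C(21,1) / C(32,3)
= 55*21 / 4960
= 1155/4960 = 231/992

231/992


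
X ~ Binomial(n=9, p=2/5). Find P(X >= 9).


P(X>=9) = P(X=9)
= 512/1953125
= 512/1953125

512/1953125


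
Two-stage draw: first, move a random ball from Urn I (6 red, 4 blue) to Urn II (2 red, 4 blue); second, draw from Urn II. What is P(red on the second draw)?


P(transfer red) = 6/10 = 3/5; P(transfer blue) = 2/5
If red transferred: Urn II has 3 red of 7, so P(red|red moved) = 3/7
If blue transferred: Urn II has 2 red of 7, so P(red|blue moved) = 2/7
By total probability: P(red) = 3/5*3/7 + 2/5*2/7 = 13/35

13/35


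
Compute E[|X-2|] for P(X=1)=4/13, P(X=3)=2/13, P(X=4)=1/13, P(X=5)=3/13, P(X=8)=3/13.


E[|X-2|] = sum(g(x)*P(x))
= 1*4/13 + 1*2/13 + 2*1/13 + 3*3/13 + 6*3/13
= 35/13

35/13


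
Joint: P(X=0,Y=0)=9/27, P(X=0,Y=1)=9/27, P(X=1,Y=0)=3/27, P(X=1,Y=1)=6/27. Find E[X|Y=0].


P(Y=0) = 12/27
E[X|Y=0] = (0*9 + 1*3)/12 = 3/12 = 1/4

1/4


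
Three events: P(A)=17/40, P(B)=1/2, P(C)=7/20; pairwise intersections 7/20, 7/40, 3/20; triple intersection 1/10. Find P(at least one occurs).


P(A∪B∪C) = P(A)+P(B)+P(C) - P(AB)-P(AC)-P(BC) + P(ABC)
= 17/40+1/2+7/20 - 7/20-7/40-3/20 + 1/10
= 7/10

7/10


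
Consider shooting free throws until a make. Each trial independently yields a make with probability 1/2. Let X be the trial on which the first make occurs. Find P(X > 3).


P(X > 3) = P(first 3 trials all fail) = (1-p)^3 = (1/2)^3 = 1/8

1/8


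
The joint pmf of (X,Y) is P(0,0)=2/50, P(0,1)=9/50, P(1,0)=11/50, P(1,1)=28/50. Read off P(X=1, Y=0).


Read from table: P(X=1, Y=0) = 11/50

11/50


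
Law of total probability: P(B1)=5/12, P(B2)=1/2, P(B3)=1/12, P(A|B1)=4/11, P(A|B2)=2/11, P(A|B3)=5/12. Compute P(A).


P(A) = P(A|B1)P(B1) + P(A|B2)P(B2) + P(A|B3)P(B3)
= 4/11*5/12 + 2/11*1/2 + 5/12*1/12
= 5/33 + 1/11 + 5/144 = 439/1584

439/1584


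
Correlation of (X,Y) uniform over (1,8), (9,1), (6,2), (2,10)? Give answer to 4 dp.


Cov(X,Y) = -11.3750, Var(X) = 10.2500, Var(Y) = 14.6875
rho = Cov/(sqrt(VarX)*sqrt(VarY)) = -0.9271

-0.9271


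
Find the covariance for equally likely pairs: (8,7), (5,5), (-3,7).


E[X]=10/3, E[Y]=19/3, E[XY]=20
Cov(X,Y) = E[XY] - E[X]E[Y] = 20 - 10/3*19/3 = -10/9

-10/9


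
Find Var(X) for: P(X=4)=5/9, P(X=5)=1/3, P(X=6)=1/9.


E[X] = 41/9, E[X^2] = 191/9
Var(X) = E[X^2] - (E[X])^2 = 191/9 - (41/9)^2 = 38/81

38/81


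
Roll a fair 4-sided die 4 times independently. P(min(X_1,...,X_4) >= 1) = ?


P(min >= 1) = P(all X_i >= 1) = (P(X_1 >= 1))^4
= (4/4)^4 = 1^4 = 1

1


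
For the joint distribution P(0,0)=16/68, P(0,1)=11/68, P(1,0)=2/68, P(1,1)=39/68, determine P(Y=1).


P(Y=1) = P(0,1)+P(1,1) = 11/68 + 39/68 = 50/68 = 25/34

25/34


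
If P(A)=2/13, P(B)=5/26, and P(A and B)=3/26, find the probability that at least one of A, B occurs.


P(A∪B) = P(A) + P(B) - P(A∩B)
= 2/13 + 5/26 - 3/26 = 3/13

3/13


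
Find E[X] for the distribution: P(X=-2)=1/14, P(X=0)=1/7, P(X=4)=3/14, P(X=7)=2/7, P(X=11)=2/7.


E[X] = sum(x * P(x))
= -2*1/14 + 0*1/7 + 4*3/14 + 7*2/7 + 11*2/7
= 41/7

41/7


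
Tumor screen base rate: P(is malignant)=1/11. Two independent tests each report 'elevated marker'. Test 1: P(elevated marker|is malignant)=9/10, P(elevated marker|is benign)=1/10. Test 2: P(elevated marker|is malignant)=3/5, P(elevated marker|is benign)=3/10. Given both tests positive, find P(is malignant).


After test 1: P(+) = 9/10*1/11 + 1/10*10/11 = 19/110
P(B|+) = (9/110)/(19/110) = 9/19
After test 2 (use post1 as new prior): P(+) = 3/5*9/19 + 3/10*10/19 = 42/95
P(B|+,+) = (27/95)/(42/95) = 9/14

9/14


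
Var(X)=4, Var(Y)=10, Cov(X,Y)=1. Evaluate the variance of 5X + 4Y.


Var(5X + 4Y) = 5^2*Var(X) + 4^2*Var(Y) + 2*5*4*Cov(X,Y)
= 25*4 + 16*10 + 40*1
= 100 + 160 + 40 = 300

300


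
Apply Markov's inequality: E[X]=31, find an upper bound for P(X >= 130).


Markov: P(X >= a) <= E[X]/a
P(X >= 130) <= 31/130

31/130


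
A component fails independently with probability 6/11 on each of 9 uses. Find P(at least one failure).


P(at least one) = 1 - P(none)
P(none) = (1 - 6/11)^9 = (5/11)^9 = 1953125/2357947691
P(at least one) = 1 - 1953125/2357947691 = 2355994566/2357947691

2355994566/2357947691


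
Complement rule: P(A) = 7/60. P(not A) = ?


P(A') = 1 - P(A) = 1 - 7/60 = 53/60

53/60


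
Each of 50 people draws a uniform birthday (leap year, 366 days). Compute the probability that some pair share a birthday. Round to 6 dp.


P(all different) = prod((366-i)/366 for i=0..49) = 0.029927
P(at least one match) = 1 - 0.029927 = 0.970073

0.970073


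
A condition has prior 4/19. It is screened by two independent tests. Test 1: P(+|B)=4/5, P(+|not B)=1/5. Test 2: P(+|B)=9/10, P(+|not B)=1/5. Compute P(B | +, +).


After test 1: P(+) = 4/5*4/19 + 1/5*15/19 = 31/95
P(B|+) = (16/95)/(31/95) = 16/31
After test 2 (use post1 as new prior): P(+) = 9/10*16/31 + 1/5*15/31 = 87/155
P(B|+,+) = (72/155)/(87/155) = 24/29

24/29


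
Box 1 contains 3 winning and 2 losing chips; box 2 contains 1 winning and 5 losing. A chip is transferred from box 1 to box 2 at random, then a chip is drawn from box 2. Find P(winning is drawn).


P(transfer winning) = 3/5; P(transfer losing) = 2/5
If winning transferred: Urn II has 2 winning of 7, so P(winning|winning moved) = 2/7
If losing transferred: Urn II has 1 winning of 7, so P(winning|losing moved) = 1/7
By total probability: P(winning) = 3/5*2/7 + 2/5*1/7 = 8/35

8/35


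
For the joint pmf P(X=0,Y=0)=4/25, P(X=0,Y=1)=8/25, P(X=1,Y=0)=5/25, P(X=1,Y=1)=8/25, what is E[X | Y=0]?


P(Y=0) = 9/25
E[X|Y=0] = (0*4 + 1*5)/9 = 5/9

5/9


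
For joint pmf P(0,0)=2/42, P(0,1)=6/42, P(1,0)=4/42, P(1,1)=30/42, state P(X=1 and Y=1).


Read from table: P(X=1, Y=1) = 30/42 = 5/7

5/7


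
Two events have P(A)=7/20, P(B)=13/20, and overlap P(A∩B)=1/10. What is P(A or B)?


P(A∪B) = P(A) + P(B) - P(A∩B)
= 7/20 + 13/20 - 1/10 = 9/10

9/10


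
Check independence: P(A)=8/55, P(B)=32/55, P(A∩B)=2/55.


P(A)*P(B) = 8/55*32/55 = 256/3025
P(A∩B) = 2/55 != 256/3025, so not independent

No, A and B are not independent


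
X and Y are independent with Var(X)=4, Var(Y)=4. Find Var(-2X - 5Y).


Independence => Cov(X,Y)=0
Var(-2X - 5Y) = (-2)^2*Var(X) + (-5)^2*Var(Y)
= 4*4 + 25*4 = 116

116


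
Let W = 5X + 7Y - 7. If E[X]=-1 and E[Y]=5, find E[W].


E[5X + 7Y - 7] = 5*E[X] + 7*E[Y] - 7
= (5)*(-1) + (7)*(5) + (-7)
= -5 + 35 - 7 = 23

23


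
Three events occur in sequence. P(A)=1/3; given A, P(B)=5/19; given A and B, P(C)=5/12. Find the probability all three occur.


P(A∩B∩C) = P(A) * P(B|A) * P(C|A∩B)
= 1/3 * 5/19 * 5/12
= 5/57 * 5/12 = 25/684

25/684


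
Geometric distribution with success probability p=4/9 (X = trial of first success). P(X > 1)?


P(X > 1) = P(first 1 trials all fail) = (1-p)^1 = (5/9)^1 = 5/9

5/9


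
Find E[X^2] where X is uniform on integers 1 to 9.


E[X^2] = (1/9) * sum(x^2 for x=1..9)
= 285/9 = 95/3

95/3


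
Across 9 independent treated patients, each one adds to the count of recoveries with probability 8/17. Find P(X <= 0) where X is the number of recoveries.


P(X<=0) = P(X=0)
= 387420489/118587876497
= 387420489/118587876497

387420489/118587876497


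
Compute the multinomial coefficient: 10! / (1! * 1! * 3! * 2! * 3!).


10! = 3628800
Denominator: 1!=1 * 1!=1 * 3!=6 * 2!=2 * 3!=6
Coefficient = 3628800 / 72 = 50400

50400


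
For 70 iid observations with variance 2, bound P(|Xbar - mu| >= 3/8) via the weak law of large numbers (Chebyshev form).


Var(Xbar) = Var(X)/n = 2/70
Chebyshev: P(|Xbar-mu| >= 3/8) <= Var(Xbar)/(3/8)^2 = (1/35)/(9/64) = 64/315

64/315


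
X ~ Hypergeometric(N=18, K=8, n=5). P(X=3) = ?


P(X=3) = C(8,3)*C(10,2) / C(18,5)
= 56*45 / 8568
= 2520/8568 = 5/17

5/17


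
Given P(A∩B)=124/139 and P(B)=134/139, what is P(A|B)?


P(A|B) = P(A∩B)/P(B) = (124/139)/(134/139) = 124/134 = 62/67

62/67


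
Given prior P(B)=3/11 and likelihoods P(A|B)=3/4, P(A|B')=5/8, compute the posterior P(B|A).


P(A) = P(A|B)P(B) + P(A|B')P(B') = 3/4*3/11 + 5/8*8/11 = 29/44
P(B|A) = P(A|B)P(B)/P(A) = (9/44)/(29/44) = 9/29

9/29


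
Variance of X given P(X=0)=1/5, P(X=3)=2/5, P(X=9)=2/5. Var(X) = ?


E[X] = 24/5, E[X^2] = 36
Var(X) = E[X^2] - (E[X])^2 = 36 - (24/5)^2 = 324/25

324/25


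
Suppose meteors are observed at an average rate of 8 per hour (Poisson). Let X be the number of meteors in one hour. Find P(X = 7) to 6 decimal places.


P(X=7) = e^(-8) * 8^7 / 7!
≈ 0.0003354626279 * 2097152 / 5040
≈ 0.139587

0.139587


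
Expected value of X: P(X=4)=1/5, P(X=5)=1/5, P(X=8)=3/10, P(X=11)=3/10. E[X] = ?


E[X] = sum(x * P(x))
= 4*1/5 + 5*1/5 + 8*3/10 + 11*3/10
= 15/2

15/2


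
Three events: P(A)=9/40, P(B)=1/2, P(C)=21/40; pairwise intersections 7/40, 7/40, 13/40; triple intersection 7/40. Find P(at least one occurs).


P(A∪B∪C) = P(A)+P(B)+P(C) - P(AB)-P(AC)-P(BC) + P(ABC)
= 9/40+1/2+21/40 - 7/40-7/40-13/40 + 7/40
= 3/4

3/4


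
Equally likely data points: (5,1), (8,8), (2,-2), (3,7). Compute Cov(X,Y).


E[X]=9/2, E[Y]=7/2, E[XY]=43/2
Cov(X,Y) = E[XY] - E[X]E[Y] = 43/2 - 9/2*7/2 = 23/4

23/4


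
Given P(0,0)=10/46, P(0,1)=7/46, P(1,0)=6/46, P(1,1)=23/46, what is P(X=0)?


P(X=0) = P(0,0)+P(0,1) = 10/46 + 7/46 = 17/46

17/46


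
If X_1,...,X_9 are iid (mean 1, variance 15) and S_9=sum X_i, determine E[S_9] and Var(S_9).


E[S_n] = n*mu = 9*1 = 9
Var(S_n) = n*sigma^2 = 9*15 = 135

E[S_9]=9, Var(S_9)=135


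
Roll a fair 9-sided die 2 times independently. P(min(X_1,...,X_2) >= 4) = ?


P(min >= 4) = P(all X_i >= 4) = (P(X_1 >= 4))^2
= (6/9)^2 = (2/3)^2 = 4/9

4/9


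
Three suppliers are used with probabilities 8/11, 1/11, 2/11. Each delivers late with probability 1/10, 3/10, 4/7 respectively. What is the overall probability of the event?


P(A) = P(A|B1)P(B1) + P(A|B2)P(B2) + P(A|B3)P(B3)
= 1/10*8/11 + 3/10*1/11 + 4/7*2/11
= 4/55 + 3/110 + 8/77 = 157/770

157/770


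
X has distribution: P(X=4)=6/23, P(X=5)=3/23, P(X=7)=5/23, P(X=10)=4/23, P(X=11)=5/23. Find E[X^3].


E[X^3] = sum(g(x)*P(x))
= 64*6/23 + 125*3/23 + 343*5/23 + 1000*4/23 + 1331*5/23
= 13129/23

13129/23


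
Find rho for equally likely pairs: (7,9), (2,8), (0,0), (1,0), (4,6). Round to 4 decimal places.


Cov(X,Y) = 7.7200, Var(X) = 6.1600, Var(Y) = 15.0400
rho = Cov/(sqrt(VarX)*sqrt(VarY)) = 0.8021

0.8021


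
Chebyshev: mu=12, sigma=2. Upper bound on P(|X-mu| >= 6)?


k = 6/2 = 3
Chebyshev: P(|X-mu| >= k*sigma) <= 1/k^2 = 1/3^2 = 1/9

1/9


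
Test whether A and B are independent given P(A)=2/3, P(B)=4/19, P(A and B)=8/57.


P(A)*P(B) = 2/3*4/19 = 8/57
P(A∩B) = 8/57, which equals P(A)P(B), so independent

Yes, A and B are independent


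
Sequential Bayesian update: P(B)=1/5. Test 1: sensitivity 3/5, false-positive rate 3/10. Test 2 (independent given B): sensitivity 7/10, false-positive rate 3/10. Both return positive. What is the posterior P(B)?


After test 1: P(+) = 3/5*1/5 + 3/10*4/5 = 9/25
P(B|+) = (3/25)/(9/25) = 1/3
After test 2 (use post1 as new prior): P(+) = 7/10*1/3 + 3/10*2/3 = 13/30
P(B|+,+) = (7/30)/(13/30) = 7/13

7/13


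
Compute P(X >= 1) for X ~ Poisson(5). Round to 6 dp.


P(X>=1) = 1 - P(X<=0) = 1 - (e^(-5)*5^0/0!)
≈ 1 - 0.0067379470 = 0.9932620530
≈ 0.993262

0.993262


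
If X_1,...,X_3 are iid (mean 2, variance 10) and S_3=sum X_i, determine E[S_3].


E[S_n] = n*E[X_1] = 3*2 = 6

6


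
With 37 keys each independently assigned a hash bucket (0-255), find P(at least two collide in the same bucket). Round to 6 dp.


P(all different) = prod((256-i)/256 for i=0..36) = 0.064904
P(at least one match) = 1 - 0.064904 = 0.935096

0.935096


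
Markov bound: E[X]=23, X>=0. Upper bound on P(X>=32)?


Markov: P(X >= a) <= E[X]/a
P(X >= 32) <= 23/32

23/32


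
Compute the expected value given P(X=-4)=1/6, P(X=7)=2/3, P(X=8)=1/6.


E[X] = sum(x * P(x))
= -4*1/6 + 7*2/3 + 8*1/6
= 16/3

16/3


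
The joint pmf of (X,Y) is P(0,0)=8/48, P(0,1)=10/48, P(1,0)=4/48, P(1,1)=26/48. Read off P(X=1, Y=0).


Read from table: P(X=1, Y=0) = 4/48 = 1/12

1/12


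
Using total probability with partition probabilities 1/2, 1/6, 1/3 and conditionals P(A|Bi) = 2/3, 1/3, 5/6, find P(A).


P(A) = P(A|B1)P(B1) + P(A|B2)P(B2) + P(A|B3)P(B3)
= 2/3*1/2 + 1/3*1/6 + 5/6*1/3
= 1/3 + 1/18 + 5/18 = 2/3

2/3


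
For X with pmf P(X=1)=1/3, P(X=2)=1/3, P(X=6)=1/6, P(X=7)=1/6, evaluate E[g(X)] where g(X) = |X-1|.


E[|X-1|] = sum(g(x)*P(x))
= 0*1/3 + 1*1/3 + 5*1/6 + 6*1/6
= 13/6

13/6


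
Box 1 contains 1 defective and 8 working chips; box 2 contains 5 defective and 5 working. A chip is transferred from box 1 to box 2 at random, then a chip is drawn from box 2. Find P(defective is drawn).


P(transfer defective) = 1/9; P(transfer working) = 8/9
If defective transferred: Urn II has 6 defective of 11, so P(defective|defective moved) = 6/11
If working transferred: Urn II has 5 defective of 11, so P(defective|working moved) = 5/11
By total probability: P(defective) = 1/9*6/11 + 8/9*5/11 = 46/99

46/99


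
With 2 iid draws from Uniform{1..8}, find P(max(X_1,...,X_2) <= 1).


P(max <= 1) = P(all X_i <= 1) = (P(X_1 <= 1))^2
= (1/8)^2 = 1/64

1/64


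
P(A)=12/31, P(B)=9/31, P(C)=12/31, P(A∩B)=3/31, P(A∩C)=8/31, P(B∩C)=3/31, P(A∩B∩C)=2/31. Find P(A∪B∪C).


P(A∪B∪C) = P(A)+P(B)+P(C) - P(AB)-P(AC)-P(BC) + P(ABC)
= 12/31+9/31+12/31 - 3/31-8/31-3/31 + 2/31
= 21/31

21/31


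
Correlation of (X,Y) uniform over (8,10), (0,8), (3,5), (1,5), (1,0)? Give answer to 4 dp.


Cov(X,Y) = 5.4400, Var(X) = 8.2400, Var(Y) = 11.4400
rho = Cov/(sqrt(VarX)*sqrt(VarY)) = 0.5603

0.5603


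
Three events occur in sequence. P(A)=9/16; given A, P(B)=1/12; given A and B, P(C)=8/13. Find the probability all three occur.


P(A∩B∩C) = P(A) * P(B|A) * P(C|A∩B)
= 9/16 * 1/12 * 8/13
= 3/64 * 8/13 = 3/104

3/104


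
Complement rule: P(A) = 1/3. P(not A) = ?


P(A') = 1 - P(A) = 1 - 1/3 = 2/3

2/3


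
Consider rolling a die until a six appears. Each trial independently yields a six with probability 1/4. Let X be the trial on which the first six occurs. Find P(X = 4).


P(X=4) = (1-p)^3 * p = (3/4)^3 * 1/4
= 27/64 * 1/4 = 27/256

27/256


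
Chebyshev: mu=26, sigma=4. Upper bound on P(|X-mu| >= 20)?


k = 20/4 = 5
Chebyshev: P(|X-mu| >= k*sigma) <= 1/k^2 = 1/5^2 = 1/25

1/25


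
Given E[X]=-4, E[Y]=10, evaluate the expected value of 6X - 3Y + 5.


E[6X - 3Y + 5] = 6*E[X] - 3*E[Y] + 5
= (6)*(-4) + (-3)*(10) + (5)
= -24 - 30 + 5 = -49

-49


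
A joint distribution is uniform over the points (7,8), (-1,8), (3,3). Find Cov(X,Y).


E[X]=3, E[Y]=19/3, E[XY]=19
Cov(X,Y) = E[XY] - E[X]E[Y] = 19 - 3*19/3 = 0

0


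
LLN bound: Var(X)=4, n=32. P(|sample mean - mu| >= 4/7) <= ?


Var(Xbar) = Var(X)/n = 4/32
Chebyshev: P(|Xbar-mu| >= 4/7) <= Var(Xbar)/(4/7)^2 = (1/8)/(16/49) = 49/128

49/128


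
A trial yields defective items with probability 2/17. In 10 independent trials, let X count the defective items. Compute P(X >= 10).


P(X>=10) = P(X=10)
= 1024/2015993900449
= 1024/2015993900449

1024/2015993900449


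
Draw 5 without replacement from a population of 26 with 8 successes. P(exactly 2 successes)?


P(X=2) = C(8,2)*C(18,3) / C(26,5)
= 28*816 / 65780
= 22848/65780 = 5712/16445

5712/16445


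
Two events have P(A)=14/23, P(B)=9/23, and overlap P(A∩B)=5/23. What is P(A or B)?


P(A∪B) = P(A) + P(B) - P(A∩B)
= 14/23 + 9/23 - 5/23 = 18/23

18/23


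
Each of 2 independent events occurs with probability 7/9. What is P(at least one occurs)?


P(at least one) = 1 - P(none)
P(none) = (1 - 7/9)^2 = (2/9)^2 = 4/81
P(at least one) = 1 - 4/81 = 77/81

77/81


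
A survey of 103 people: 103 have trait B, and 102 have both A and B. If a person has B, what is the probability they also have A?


P(A|B) = P(A∩B)/P(B) = (102/103)/(103/103) = 102/103

102/103


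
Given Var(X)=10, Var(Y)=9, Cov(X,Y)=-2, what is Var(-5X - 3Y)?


Var(-5X - 3Y) = (-5)^2*Var(X) + (-3)^2*Var(Y) + 2*(-5)*(-3)*Cov(X,Y)
= 25*10 + 9*9 + 30*(-2)
= 250 + 81 - 60 = 271

271


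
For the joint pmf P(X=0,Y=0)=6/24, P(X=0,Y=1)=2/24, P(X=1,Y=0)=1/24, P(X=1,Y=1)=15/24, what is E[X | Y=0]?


P(Y=0) = 7/24
E[X|Y=0] = (0*6 + 1*1)/7 = 1/7

1/7


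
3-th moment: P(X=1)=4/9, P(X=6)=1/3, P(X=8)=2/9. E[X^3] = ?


E[X^3] = sum(x^3 * P(x))
= 1*4/9 + 216*1/3 + 512*2/9
= 1676/9

1676/9


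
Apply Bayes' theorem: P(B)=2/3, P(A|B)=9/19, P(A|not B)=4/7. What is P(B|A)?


P(A) = P(A|B)P(B) + P(A|B')P(B') = 9/19*2/3 + 4/7*1/3 = 202/399
P(B|A) = P(A|B)P(B)/P(A) = (6/19)/(202/399) = 63/101

63/101


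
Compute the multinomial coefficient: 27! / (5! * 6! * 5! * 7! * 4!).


27! = 10888869450418352160768000000
Denominator: 5!=120 * 6!=720 * 5!=120 * 7!=5040 * 4!=24
Coefficient = 10888869450418352160768000000 / 1254113280000 = 8682524636385600

8682524636385600


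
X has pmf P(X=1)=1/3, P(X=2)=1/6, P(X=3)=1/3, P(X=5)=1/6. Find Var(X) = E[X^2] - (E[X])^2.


E[X] = 5/2, E[X^2] = 49/6
Var(X) = E[X^2] - (E[X])^2 = 49/6 - (5/2)^2 = 23/12

23/12


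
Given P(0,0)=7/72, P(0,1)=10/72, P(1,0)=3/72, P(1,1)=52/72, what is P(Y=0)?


P(Y=0) = P(0,0)+P(1,0) = 7/72 + 3/72 = 10/72 = 5/36

5/36


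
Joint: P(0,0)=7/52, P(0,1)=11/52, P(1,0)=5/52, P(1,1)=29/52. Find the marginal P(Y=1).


P(Y=1) = P(0,1)+P(1,1) = 11/52 + 29/52 = 40/52 = 10/13

10/13


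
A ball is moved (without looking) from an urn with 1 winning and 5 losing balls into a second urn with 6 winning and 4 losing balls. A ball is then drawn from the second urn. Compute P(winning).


P(transfer winning) = 1/6; P(transfer losing) = 5/6
If winning transferred: Urn II has 7 winning of 11, so P(winning|winning moved) = 7/11
If losing transferred: Urn II has 6 winning of 11, so P(winning|losing moved) = 6/11
By total probability: P(winning) = 1/6*7/11 + 5/6*6/11 = 37/66

37/66


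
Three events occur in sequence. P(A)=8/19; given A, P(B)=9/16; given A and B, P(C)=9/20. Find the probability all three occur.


P(A∩B∩C) = P(A) * P(B|A) * P(C|A∩B)
= 8/19 * 9/16 * 9/20
= 9/38 * 9/20 = 81/760

81/760


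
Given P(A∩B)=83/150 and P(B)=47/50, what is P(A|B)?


P(A|B) = P(A∩B)/P(B) = (83/150)/(141/150) = 83/141

83/141


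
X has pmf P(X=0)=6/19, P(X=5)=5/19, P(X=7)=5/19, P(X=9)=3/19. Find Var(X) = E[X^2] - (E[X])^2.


E[X] = 87/19, E[X^2] = 613/19
Var(X) = E[X^2] - (E[X])^2 = 613/19 - (87/19)^2 = 4078/361

4078/361


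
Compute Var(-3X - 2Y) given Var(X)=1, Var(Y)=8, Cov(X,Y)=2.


Var(-3X - 2Y) = (-3)^2*Var(X) + (-2)^2*Var(Y) + 2*(-3)*(-2)*Cov(X,Y)
= 9*1 + 4*8 + 12*2
= 9 + 32 + 24 = 65

65


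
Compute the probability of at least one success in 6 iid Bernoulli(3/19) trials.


P(at least one) = 1 - P(none)
P(none) = (1 - 3/19)^6 = (16/19)^6 = 16777216/47045881
P(at least one) = 1 - 16777216/47045881 = 30268665/47045881

30268665/47045881


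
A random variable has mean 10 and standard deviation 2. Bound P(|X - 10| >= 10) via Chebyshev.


k = 10/2 = 5
Chebyshev: P(|X-mu| >= k*sigma) <= 1/k^2 = 1/5^2 = 1/25

1/25


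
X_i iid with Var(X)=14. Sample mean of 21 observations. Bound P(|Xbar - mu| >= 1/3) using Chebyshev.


Var(Xbar) = Var(X)/n = 14/21
Chebyshev: P(|Xbar-mu| >= 1/3) <= Var(Xbar)/(1/3)^2 = (2/3)/(1/9) = 6
Bound exceeds 1, so trivial bound: 1

1


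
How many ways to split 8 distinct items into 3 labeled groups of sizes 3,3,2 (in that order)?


8! = 40320
Denominator: 3!=6 * 3!=6 * 2!=2
Coefficient = 40320 / 72 = 560

560


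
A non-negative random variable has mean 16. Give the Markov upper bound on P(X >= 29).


Markov: P(X >= a) <= E[X]/a
P(X >= 29) <= 16/29

16/29


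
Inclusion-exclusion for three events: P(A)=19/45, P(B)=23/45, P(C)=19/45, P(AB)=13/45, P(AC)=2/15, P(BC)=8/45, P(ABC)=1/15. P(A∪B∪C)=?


P(A∪B∪C) = P(A)+P(B)+P(C) - P(AB)-P(AC)-P(BC) + P(ABC)
= 19/45+23/45+19/45 - 13/45-2/15-8/45 + 1/15
= 37/45

37/45


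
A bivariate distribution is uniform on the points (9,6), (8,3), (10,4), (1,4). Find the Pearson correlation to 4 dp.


Cov(X,Y) = 0.7500, Var(X) = 12.5000, Var(Y) = 1.1875
rho = Cov/(sqrt(VarX)*sqrt(VarY)) = 0.1947

0.1947


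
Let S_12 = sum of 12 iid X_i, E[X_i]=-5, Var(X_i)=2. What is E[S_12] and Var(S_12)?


E[S_n] = n*mu = 12*-5 = -60
Var(S_n) = n*sigma^2 = 12*2 = 24

E[S_12]=-60, Var(S_12)=24


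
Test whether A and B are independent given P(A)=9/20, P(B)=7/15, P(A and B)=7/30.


P(A)*P(B) = 9/20*7/15 = 21/100
P(A∩B) = 7/30 != 21/100, so not independent

No, A and B are not independent


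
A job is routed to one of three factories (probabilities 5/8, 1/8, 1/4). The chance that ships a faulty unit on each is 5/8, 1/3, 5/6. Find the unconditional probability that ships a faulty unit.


P(A) = P(A|B1)P(B1) + P(A|B2)P(B2) + P(A|B3)P(B3)
= 5/8*5/8 + 1/3*1/8 + 5/6*1/4
= 25/64 + 1/24 + 5/24 = 41/64

41/64


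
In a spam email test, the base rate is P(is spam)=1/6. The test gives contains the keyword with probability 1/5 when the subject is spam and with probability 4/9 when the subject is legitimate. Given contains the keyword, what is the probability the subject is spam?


P(A) = P(A|B)P(B) + P(A|B')P(B') = 1/5*1/6 + 4/9*5/6 = 109/270
P(B|A) = P(A|B)P(B)/P(A) = (1/30)/(109/270) = 9/109

9/109


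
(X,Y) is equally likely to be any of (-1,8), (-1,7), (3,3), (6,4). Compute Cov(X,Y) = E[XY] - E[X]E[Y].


E[X]=7/4, E[Y]=11/2, E[XY]=9/2
Cov(X,Y) = E[XY] - E[X]E[Y] = 9/2 - 7/4*11/2 = -41/8

-41/8


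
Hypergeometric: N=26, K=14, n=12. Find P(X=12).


P(X=12) = C(14,12)*C(12,0) / C(26,12)
= 91*1 / 9657700
= 91/9657700 = 7/742900

7/742900


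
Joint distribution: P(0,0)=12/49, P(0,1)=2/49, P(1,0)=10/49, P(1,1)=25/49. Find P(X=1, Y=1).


Read from table: P(X=1, Y=1) = 25/49

25/49


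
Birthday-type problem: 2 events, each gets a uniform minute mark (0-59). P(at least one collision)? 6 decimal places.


P(all different) = prod((60-i)/60 for i=0..1) = 0.983333
P(at least one match) = 1 - 0.983333 = 0.016667

0.016667


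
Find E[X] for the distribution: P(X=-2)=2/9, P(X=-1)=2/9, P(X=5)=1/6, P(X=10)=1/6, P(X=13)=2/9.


E[X] = sum(x * P(x))
= -2*2/9 - 1*2/9 + 5*1/6 + 10*1/6 + 13*2/9
= 85/18

85/18


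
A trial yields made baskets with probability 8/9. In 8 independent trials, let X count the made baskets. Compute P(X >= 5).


P(X>=5) = P(X=5) + P(X=6) + P(X=7) + P(X=8)
= 1835008/43046721 + 7340032/43046721 + 16777216/43046721 + 16777216/43046721
= 42729472/43046721

42729472/43046721


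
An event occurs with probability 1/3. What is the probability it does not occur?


P(A') = 1 - P(A) = 1 - 1/3 = 2/3

2/3


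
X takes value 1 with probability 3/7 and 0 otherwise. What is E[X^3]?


For Bernoulli: X in {0,1}
E[X^3] = 0^3*(1-3/7) + 1^3*3/7 = 3/7

3/7


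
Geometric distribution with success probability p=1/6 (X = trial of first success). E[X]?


For geometric (trials until first success), E[X] = 1/p = 1/(1/6) = 6

6


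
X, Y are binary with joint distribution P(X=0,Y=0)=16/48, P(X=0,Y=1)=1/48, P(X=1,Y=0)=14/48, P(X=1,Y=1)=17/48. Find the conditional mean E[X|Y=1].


P(Y=1) = 18/48
E[X|Y=1] = (0*1 + 1*17)/18 = 17/18

17/18


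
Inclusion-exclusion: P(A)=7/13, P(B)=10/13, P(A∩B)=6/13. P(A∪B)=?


P(A∪B) = P(A) + P(B) - P(A∩B)
= 7/13 + 10/13 - 6/13 = 11/13

11/13


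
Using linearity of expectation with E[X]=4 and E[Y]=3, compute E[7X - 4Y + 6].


E[7X - 4Y + 6] = 7*E[X] - 4*E[Y] + 6
= (7)*(4) + (-4)*(3) + (6)
= 28 - 12 + 6 = 22

22


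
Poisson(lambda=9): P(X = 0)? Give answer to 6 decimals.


P(X=0) = e^(-9) * 9^0 / 0!
≈ 0.0001234098041 * 1 / 1
≈ 0.000123

0.000123


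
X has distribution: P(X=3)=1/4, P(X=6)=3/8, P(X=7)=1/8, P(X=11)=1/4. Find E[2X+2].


E[2X+2] = sum(g(x)*P(x))
= 8*1/4 + 14*3/8 + 16*1/8 + 24*1/4
= 61/4

61/4


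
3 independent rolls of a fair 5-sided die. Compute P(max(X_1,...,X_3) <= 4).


P(max <= 4) = P(all X_i <= 4) = (P(X_1 <= 4))^3
= (4/5)^3 = 64/125

64/125


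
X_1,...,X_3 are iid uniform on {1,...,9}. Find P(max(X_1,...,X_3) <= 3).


P(max <= 3) = P(all X_i <= 3) = (P(X_1 <= 3))^3
= (3/9)^3 = (1/3)^3 = 1/27

1/27


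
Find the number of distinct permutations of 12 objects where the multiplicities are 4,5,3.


12! = 479001600
Denominator: 4!=24 * 5!=120 * 3!=6
Coefficient = 479001600 / 17280 = 27720

27720


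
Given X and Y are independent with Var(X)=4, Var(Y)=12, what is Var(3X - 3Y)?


Independence => Cov(X,Y)=0
Var(3X - 3Y) = 3^2*Var(X) + (-3)^2*Var(Y)
= 9*4 + 9*12 = 144

144


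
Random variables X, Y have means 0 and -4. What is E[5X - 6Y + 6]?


E[5X - 6Y + 6] = 5*E[X] - 6*E[Y] + 6
= (5)*(0) + (-6)*(-4) + (6)
= 0 + 24 + 6 = 30

30


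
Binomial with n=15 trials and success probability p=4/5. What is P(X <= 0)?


P(X<=0) = P(X=0)
= 1/30517578125
= 1/30517578125

1/30517578125


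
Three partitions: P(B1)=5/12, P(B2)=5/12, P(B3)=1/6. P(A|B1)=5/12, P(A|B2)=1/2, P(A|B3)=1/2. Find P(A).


P(A) = P(A|B1)P(B1) + P(A|B2)P(B2) + P(A|B3)P(B3)
= 5/12*5/12 + 1/2*5/12 + 1/2*1/6
= 25/144 + 5/24 + 1/12 = 67/144

67/144


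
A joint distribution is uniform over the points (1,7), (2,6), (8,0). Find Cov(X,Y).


E[X]=11/3, E[Y]=13/3, E[XY]=19/3
Cov(X,Y) = E[XY] - E[X]E[Y] = 19/3 - 11/3*13/3 = -86/9

-86/9


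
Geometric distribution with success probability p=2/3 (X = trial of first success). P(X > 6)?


P(X > 6) = P(first 6 trials all fail) = (1-p)^6 = (1/3)^6 = 1/729

1/729


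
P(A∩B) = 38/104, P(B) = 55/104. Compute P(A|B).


P(A|B) = P(A∩B)/P(B) = (38/104)/(55/104) = 38/55

38/55


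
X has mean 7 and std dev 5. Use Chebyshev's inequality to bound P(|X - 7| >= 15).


k = 15/5 = 3
Chebyshev: P(|X-mu| >= k*sigma) <= 1/k^2 = 1/3^2 = 1/9

1/9


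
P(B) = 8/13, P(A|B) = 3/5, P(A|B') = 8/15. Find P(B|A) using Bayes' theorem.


P(A) = P(A|B)P(B) + P(A|B')P(B') = 3/5*8/13 + 8/15*5/13 = 112/195
P(B|A) = P(A|B)P(B)/P(A) = (24/65)/(112/195) = 9/14

9/14


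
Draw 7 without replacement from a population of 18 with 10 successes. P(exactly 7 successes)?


P(X=7) = C(10,7)*C(8,0) / C(18,7)
= 120*1 / 31824
= 120/31824 = 5/1326

5/1326


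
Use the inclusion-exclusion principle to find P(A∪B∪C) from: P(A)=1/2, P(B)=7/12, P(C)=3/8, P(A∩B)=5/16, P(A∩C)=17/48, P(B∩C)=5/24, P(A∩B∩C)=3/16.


P(A∪B∪C) = P(A)+P(B)+P(C) - P(AB)-P(AC)-P(BC) + P(ABC)
= 1/2+7/12+3/8 - 5/16-17/48-5/24 + 3/16
= 37/48

37/48


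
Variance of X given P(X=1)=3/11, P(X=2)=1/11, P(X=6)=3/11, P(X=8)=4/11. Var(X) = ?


E[X] = 5, E[X^2] = 371/11
Var(X) = E[X^2] - (E[X])^2 = 371/11 - (5)^2 = 96/11

96/11


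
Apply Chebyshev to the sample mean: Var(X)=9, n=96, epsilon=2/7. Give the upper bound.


Var(Xbar) = Var(X)/n = 9/96
Chebyshev: P(|Xbar-mu| >= 2/7) <= Var(Xbar)/(2/7)^2 = (3/32)/(4/49) = 147/128
Bound exceeds 1, so trivial bound: 1

1


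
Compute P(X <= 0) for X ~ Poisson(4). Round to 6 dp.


P(X<=0) = e^(-4)*4^0/0!
≈ 0.0183156389
≈ 0.018316

0.018316


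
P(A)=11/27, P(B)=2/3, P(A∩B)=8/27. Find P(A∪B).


P(A∪B) = P(A) + P(B) - P(A∩B)
= 11/27 + 2/3 - 8/27 = 7/9

7/9


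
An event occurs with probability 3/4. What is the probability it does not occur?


P(A') = 1 - P(A) = 1 - 3/4 = 1/4

1/4


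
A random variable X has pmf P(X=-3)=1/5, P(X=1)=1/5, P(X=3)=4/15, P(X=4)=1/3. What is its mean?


E[X] = sum(x * P(x))
= -3*1/5 + 1*1/5 + 3*4/15 + 4*1/3
= 26/15

26/15


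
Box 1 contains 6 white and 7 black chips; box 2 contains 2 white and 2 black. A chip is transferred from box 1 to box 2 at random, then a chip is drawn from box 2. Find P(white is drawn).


P(transfer white) = 6/13; P(transfer black) = 7/13
If white transferred: Urn II has 3 white of 5, so P(white|white moved) = 3/5
If black transferred: Urn II has 2 white of 5, so P(white|black moved) = 2/5
By total probability: P(white) = 6/13*3/5 + 7/13*2/5 = 32/65

32/65


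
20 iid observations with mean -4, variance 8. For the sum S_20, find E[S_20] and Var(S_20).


E[S_n] = n*mu = 20*-4 = -80
Var(S_n) = n*sigma^2 = 20*8 = 160

E[S_20]=-80, Var(S_20)=160


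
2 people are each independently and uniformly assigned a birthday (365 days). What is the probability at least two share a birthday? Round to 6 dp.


P(all different) = prod((365-i)/365 for i=0..1) = 0.997260
P(at least one match) = 1 - 0.997260 = 0.002740

0.002740
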